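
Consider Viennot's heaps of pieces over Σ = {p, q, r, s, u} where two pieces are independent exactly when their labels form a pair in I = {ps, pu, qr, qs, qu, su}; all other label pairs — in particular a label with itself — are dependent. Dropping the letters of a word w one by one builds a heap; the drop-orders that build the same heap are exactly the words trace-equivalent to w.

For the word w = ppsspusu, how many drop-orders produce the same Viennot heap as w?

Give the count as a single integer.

560

#0=p has no predecessor
#1=p depends on [0:p]
#2=s has no predecessor
#3=s depends on [2:s]
#4=p depends on [1:p]
#5=u has no predecessor
#6=s depends on [3:s]
#7=u depends on [5:u]
sources: [0:p, 2:s, 5:u]
N(rest) = Σ N(rest − s) over sources s of rest; N(one piece) = 1:
  size 1 → [4]=1  [6]=1  [7]=1
  size 2 → [1,4]=1  [3,6]=1  [4,6]=2  [4,7]=2  [5,7]=1  [6,7]=2
  size 3 → [0,1,4]=1  [1,4,6]=3  [1,4,7]=3  [2,3,6]=1  [3,4,6]=3  [3,6,7]=3  [4,5,7]=3  [4,6,7]=6  [5,6,7]=3
  size 4 → [0,1,4,6]=4  [0,1,4,7]=4  [1,3,4,6]=6  [1,4,5,7]=6  [1,4,6,7]=12  [2,3,4,6]=4  [2,3,6,7]=4  [3,4,6,7]=12  [3,5,6,7]=6  [4,5,6,7]=12
  size 5 → [0,1,3,4,6]=10  [0,1,4,5,7]=10  [0,1,4,6,7]=20  [1,2,3,4,6]=10  [1,3,4,6,7]=30  [1,4,5,6,7]=30  [2,3,4,6,7]=20  [2,3,5,6,7]=10  [3,4,5,6,7]=30
  size 6 → [0,1,2,3,4,6]=20  [0,1,3,4,6,7]=60  [0,1,4,5,6,7]=60  [1,2,3,4,6,7]=60  [1,3,4,5,6,7]=90  [2,3,4,5,6,7]=60
  first=0(p) contributes 210
  first=2(s) contributes 210
  first=5(u) contributes 140
|[w]| = 560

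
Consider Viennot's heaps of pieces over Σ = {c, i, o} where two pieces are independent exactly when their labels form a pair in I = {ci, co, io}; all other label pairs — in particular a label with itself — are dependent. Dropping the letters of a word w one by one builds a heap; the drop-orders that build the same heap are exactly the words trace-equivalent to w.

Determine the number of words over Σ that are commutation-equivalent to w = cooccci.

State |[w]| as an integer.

drop 0:c onto floor
drop 1:o onto floor
drop 2:o onto {1:o}
drop 3:c onto {0:c}
drop 4:c onto {3:c}
drop 5:c onto {4:c}
drop 6:i onto floor
ground layer = {0:c, 1:o, 6:i}
drop-orders for the pieces not yet dropped (sum over which currently-grounded one goes next):
  1 to go: {2} 1  {5} 1  {6} 1
  2 to go: {1,2} 1  {2,5} 2  {2,6} 2  {4,5} 1  {5,6} 2
  3 to go: {1,2,5} 3  {1,2,6} 3  {2,4,5} 3  {2,5,6} 6  {3,4,5} 1  {4,5,6} 3
  4 to go: {0,3,4,5} 1  {1,2,4,5} 6  {1,2,5,6} 12  {2,3,4,5} 4  {2,4,5,6} 12  {3,4,5,6} 4
  5 to go: {0,2,3,4,5} 5  {0,3,4,5,6} 5  {1,2,3,4,5} 10  {1,2,4,5,6} 30  {2,3,4,5,6} 20
  if 0:c drops first: 60 orders
  if 1:o drops first: 30 orders
  if 6:i drops first: 15 orders
heap linearizations: 105

105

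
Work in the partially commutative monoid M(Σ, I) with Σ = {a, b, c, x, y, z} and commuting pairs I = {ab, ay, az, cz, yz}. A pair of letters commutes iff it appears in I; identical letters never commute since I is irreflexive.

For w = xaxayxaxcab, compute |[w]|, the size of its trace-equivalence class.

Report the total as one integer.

piece 0:x — minimal
piece 1:a rests on {0:x}
piece 2:x rests on {1:a}
piece 3:a rests on {2:x}
piece 4:y rests on {2:x}
piece 5:x rests on {3:a, 4:y}
piece 6:a rests on {5:x}
piece 7:x rests on {6:a}
piece 8:c rests on {7:x}
piece 9:a rests on {8:c}
piece 10:b rests on {8:c}
minimal pieces: {0:x}
ways to finish when only these pieces remain (= sum over removing one remaining piece with nothing left below it):
  1 left: {9}→1  {10}→1
  2 left: {9,10}→2
  3 left: {8,9,10}→2
  4 left: {7,8,9,10}→2
  5 left: {6,7,8,9,10}→2
  6 left: {5,6,7,8,9,10}→2
  7 left: {3,5,6,7,8,9,10}→2  {4,5,6,7,8,9,10}→2
  8 left: {3,4,5,6,7,8,9,10}→4
  9 left: {2,3,4,5,6,7,8,9,10}→4
  placing 0:x first → 4 extensions

4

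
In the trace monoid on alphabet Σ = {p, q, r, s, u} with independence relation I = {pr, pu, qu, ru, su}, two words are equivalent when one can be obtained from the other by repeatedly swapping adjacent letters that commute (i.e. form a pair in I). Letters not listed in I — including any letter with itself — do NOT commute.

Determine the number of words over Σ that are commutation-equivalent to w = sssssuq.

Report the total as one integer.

0(s) covers ∅
1(s) covers 0:s
2(s) covers 1:s
3(s) covers 2:s
4(s) covers 3:s
5(u) covers ∅
6(q) covers 4:s
floor of heap: 0:s, 5:u
completions by unplaced set U, small U first (add the entries for U minus each lowest piece of U):
  |U|=1: {5}:1  {6}:1
  |U|=2: {4,6}:1  {5,6}:2
  |U|=3: {3,4,6}:1  {4,5,6}:3
  |U|=4: {2,3,4,6}:1  {3,4,5,6}:4
  |U|=5: {1,2,3,4,6}:1  {2,3,4,5,6}:5
  start at 0(s): 6
  start at 5(u): 1
sum over floor = 7

7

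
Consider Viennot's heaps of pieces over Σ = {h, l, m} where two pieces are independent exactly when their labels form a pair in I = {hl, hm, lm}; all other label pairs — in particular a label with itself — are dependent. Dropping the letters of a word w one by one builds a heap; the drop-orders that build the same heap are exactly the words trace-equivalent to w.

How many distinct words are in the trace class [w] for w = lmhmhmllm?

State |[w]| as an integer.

#0=l has no predecessor
#1=m has no predecessor
#2=h has no predecessor
#3=m depends on [1:m]
#4=h depends on [2:h]
#5=m depends on [3:m]
#6=l depends on [0:l]
#7=l depends on [6:l]
#8=m depends on [5:m]
sources: [0:l, 1:m, 2:h]
N(rest) = Σ N(rest − s) over sources s of rest; N(one piece) = 1:
  size 1 → [4]=1  [7]=1  [8]=1
  size 2 → [2,4]=1  [4,7]=2  [4,8]=2  [5,8]=1  [6,7]=1  [7,8]=2
  size 3 → [0,6,7]=1  [2,4,7]=3  [2,4,8]=3  [3,5,8]=1  [4,5,8]=3  [4,6,7]=3  [4,7,8]=6  [5,7,8]=3  [6,7,8]=3
  size 4 → [0,4,6,7]=4  [0,6,7,8]=4  [1,3,5,8]=1  [2,4,5,8]=6  [2,4,6,7]=6  [2,4,7,8]=12  [3,4,5,8]=4  [3,5,7,8]=4  [4,5,7,8]=12  [4,6,7,8]=12  [5,6,7,8]=6
  size 5 → [0,2,4,6,7]=10  [0,4,6,7,8]=20  [0,5,6,7,8]=10  [1,3,4,5,8]=5  [1,3,5,7,8]=5  [2,3,4,5,8]=10  [2,4,5,7,8]=30  [2,4,6,7,8]=30  [3,4,5,7,8]=20  [3,5,6,7,8]=10  [4,5,6,7,8]=30
  size 6 → [0,2,4,6,7,8]=60  [0,3,5,6,7,8]=20  [0,4,5,6,7,8]=60  [1,2,3,4,5,8]=15  [1,3,4,5,7,8]=30  [1,3,5,6,7,8]=15  [2,3,4,5,7,8]=60  [2,4,5,6,7,8]=90  [3,4,5,6,7,8]=60
  size 7 → [0,1,3,5,6,7,8]=35  [0,2,4,5,6,7,8]=210  [0,3,4,5,6,7,8]=140  [1,2,3,4,5,7,8]=105  [1,3,4,5,6,7,8]=105  [2,3,4,5,6,7,8]=210
  first=0(l) contributes 420
  first=1(m) contributes 560
  first=2(h) contributes 280
|[w]| = 1260

1260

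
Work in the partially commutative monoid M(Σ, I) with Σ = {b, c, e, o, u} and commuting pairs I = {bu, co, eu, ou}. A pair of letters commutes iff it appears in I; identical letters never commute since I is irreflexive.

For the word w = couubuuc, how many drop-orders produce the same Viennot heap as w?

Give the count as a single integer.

20

#0=c has no predecessor
#1=o has no predecessor
#2=u depends on [0:c]
#3=u depends on [2:u]
#4=b depends on [0:c, 1:o]
#5=u depends on [3:u]
#6=u depends on [5:u]
#7=c depends on [4:b, 6:u]
sources: [0:c, 1:o]
N(rest) = Σ N(rest − s) over sources s of rest; N(one piece) = 1:
  size 1 → [7]=1
  size 2 → [4,7]=1  [6,7]=1
  size 3 → [1,4,7]=1  [4,6,7]=2  [5,6,7]=1
  size 4 → [1,4,6,7]=3  [3,5,6,7]=1  [4,5,6,7]=3
  size 5 → [1,4,5,6,7]=6  [2,3,5,6,7]=1  [3,4,5,6,7]=4
  size 6 → [1,3,4,5,6,7]=10  [2,3,4,5,6,7]=5
  first=0(c) contributes 15
  first=1(o) contributes 5
|[w]| = 20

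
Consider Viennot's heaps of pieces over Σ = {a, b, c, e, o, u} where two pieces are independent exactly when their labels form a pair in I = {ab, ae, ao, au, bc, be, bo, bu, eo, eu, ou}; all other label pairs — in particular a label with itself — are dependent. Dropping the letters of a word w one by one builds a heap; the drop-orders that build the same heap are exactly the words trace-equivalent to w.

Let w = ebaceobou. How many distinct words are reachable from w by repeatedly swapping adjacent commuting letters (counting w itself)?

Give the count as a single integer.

0(e) covers ∅
1(b) covers ∅
2(a) covers ∅
3(c) covers 0:e, 2:a
4(e) covers 3:c
5(o) covers 3:c
6(b) covers 1:b
7(o) covers 5:o
8(u) covers 3:c
floor of heap: 0:e, 1:b, 2:a
completions by unplaced set U, small U first (add the entries for U minus each lowest piece of U):
  |U|=1: {4}:1  {6}:1  {7}:1  {8}:1
  |U|=2: {1,6}:1  {4,6}:2  {4,7}:2  {4,8}:2  {5,7}:1  {6,7}:2  {6,8}:2  {7,8}:2
  |U|=3: {1,4,6}:3  {1,6,7}:3  {1,6,8}:3  {4,5,7}:3  {4,6,7}:6  {4,6,8}:6  {4,7,8}:6  {5,6,7}:3  {5,7,8}:3  {6,7,8}:6
  |U|=4: {1,4,6,7}:12  {1,4,6,8}:12  {1,5,6,7}:6  {1,6,7,8}:12  {4,5,6,7}:12  {4,5,7,8}:12  {4,6,7,8}:24  {5,6,7,8}:12
  |U|=5: {1,4,5,6,7}:30  {1,4,6,7,8}:60  {1,5,6,7,8}:30  {3,4,5,7,8}:12  {4,5,6,7,8}:60
  |U|=6: {0,3,4,5,7,8}:12  {1,4,5,6,7,8}:180  {2,3,4,5,7,8}:12  {3,4,5,6,7,8}:72
  |U|=7: {0,2,3,4,5,7,8}:24  {0,3,4,5,6,7,8}:84  {1,3,4,5,6,7,8}:252  {2,3,4,5,6,7,8}:84
  start at 0(e): 336
  start at 1(b): 192
  start at 2(a): 336
sum over floor = 864

864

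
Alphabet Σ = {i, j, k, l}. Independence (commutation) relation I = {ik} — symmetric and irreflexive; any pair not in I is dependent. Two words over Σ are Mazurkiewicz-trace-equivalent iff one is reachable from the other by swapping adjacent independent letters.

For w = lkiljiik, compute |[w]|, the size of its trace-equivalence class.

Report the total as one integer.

piece 0:l — minimal
piece 1:k rests on {0:l}
piece 2:i rests on {0:l}
piece 3:l rests on {1:k, 2:i}
piece 4:j rests on {3:l}
piece 5:i rests on {4:j}
piece 6:i rests on {5:i}
piece 7:k rests on {4:j}
minimal pieces: {0:l}
ways to finish when only these pieces remain (= sum over removing one remaining piece with nothing left below it):
  1 left: {6}→1  {7}→1
  2 left: {5,6}→1  {6,7}→2
  3 left: {5,6,7}→3
  4 left: {4,5,6,7}→3
  5 left: {3,4,5,6,7}→3
  6 left: {1,3,4,5,6,7}→3  {2,3,4,5,6,7}→3
  placing 0:l first → 6 extensions

6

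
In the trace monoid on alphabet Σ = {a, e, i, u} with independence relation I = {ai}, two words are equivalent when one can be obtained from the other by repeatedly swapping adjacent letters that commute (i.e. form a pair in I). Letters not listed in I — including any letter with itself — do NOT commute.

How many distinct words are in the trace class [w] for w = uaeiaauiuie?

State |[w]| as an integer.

3

#0=u has no predecessor
#1=a depends on [0:u]
#2=e depends on [1:a]
#3=i depends on [2:e]
#4=a depends on [2:e]
#5=a depends on [4:a]
#6=u depends on [3:i, 5:a]
#7=i depends on [6:u]
#8=u depends on [7:i]
#9=i depends on [8:u]
#10=e depends on [9:i]
sources: [0:u]
N(rest) = Σ N(rest − s) over sources s of rest; N(one piece) = 1:
  size 1 → [10]=1
  size 2 → [9,10]=1
  size 3 → [8,9,10]=1
  size 4 → [7,8,9,10]=1
  size 5 → [6,7,8,9,10]=1
  size 6 → [3,6,7,8,9,10]=1  [5,6,7,8,9,10]=1
  size 7 → [3,5,6,7,8,9,10]=2  [4,5,6,7,8,9,10]=1
  size 8 → [3,4,5,6,7,8,9,10]=3
  size 9 → [2,3,4,5,6,7,8,9,10]=3
  first=0(u) contributes 3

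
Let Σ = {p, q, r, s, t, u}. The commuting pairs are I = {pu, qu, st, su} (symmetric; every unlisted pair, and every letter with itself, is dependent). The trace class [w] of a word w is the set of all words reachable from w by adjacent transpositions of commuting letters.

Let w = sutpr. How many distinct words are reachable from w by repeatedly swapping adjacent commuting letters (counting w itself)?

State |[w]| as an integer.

0(s) covers ∅
1(u) covers ∅
2(t) covers 1:u
3(p) covers 0:s, 2:t
4(r) covers 3:p
floor of heap: 0:s, 1:u
completions by unplaced set U, small U first (add the entries for U minus each lowest piece of U):
  |U|=1: {4}:1
  |U|=2: {3,4}:1
  |U|=3: {0,3,4}:1  {2,3,4}:1
  start at 0(s): 1
  start at 1(u): 2
sum over floor = 3

3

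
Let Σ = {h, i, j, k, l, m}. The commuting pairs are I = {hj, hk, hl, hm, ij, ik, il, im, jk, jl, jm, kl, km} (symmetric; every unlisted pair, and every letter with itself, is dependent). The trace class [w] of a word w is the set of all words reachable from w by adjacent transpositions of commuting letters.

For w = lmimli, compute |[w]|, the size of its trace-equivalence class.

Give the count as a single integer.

15

0(l) covers ∅
1(m) covers 0:l
2(i) covers ∅
3(m) covers 1:m
4(l) covers 3:m
5(i) covers 2:i
floor of heap: 0:l, 2:i
completions by unplaced set U, small U first (add the entries for U minus each lowest piece of U):
  |U|=1: {4}:1  {5}:1
  |U|=2: {2,5}:1  {3,4}:1  {4,5}:2
  |U|=3: {1,3,4}:1  {2,4,5}:3  {3,4,5}:3
  |U|=4: {0,1,3,4}:1  {1,3,4,5}:4  {2,3,4,5}:6
  start at 0(l): 10
  start at 2(i): 5
sum over floor = 15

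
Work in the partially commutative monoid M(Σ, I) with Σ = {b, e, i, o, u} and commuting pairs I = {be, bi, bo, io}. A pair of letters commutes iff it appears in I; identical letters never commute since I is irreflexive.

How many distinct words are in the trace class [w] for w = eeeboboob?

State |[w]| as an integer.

84

drop 0:e onto floor
drop 1:e onto {0:e}
drop 2:e onto {1:e}
drop 3:b onto floor
drop 4:o onto {2:e}
drop 5:b onto {3:b}
drop 6:o onto {4:o}
drop 7:o onto {6:o}
drop 8:b onto {5:b}
ground layer = {0:e, 3:b}
drop-orders for the pieces not yet dropped (sum over which currently-grounded one goes next):
  1 to go: {7} 1  {8} 1
  2 to go: {5,8} 1  {6,7} 1  {7,8} 2
  3 to go: {3,5,8} 1  {4,6,7} 1  {5,7,8} 3  {6,7,8} 3
  4 to go: {2,4,6,7} 1  {3,5,7,8} 4  {4,6,7,8} 4  {5,6,7,8} 6
  5 to go: {1,2,4,6,7} 1  {2,4,6,7,8} 5  {3,5,6,7,8} 10  {4,5,6,7,8} 10
  6 to go: {0,1,2,4,6,7} 1  {1,2,4,6,7,8} 6  {2,4,5,6,7,8} 15  {3,4,5,6,7,8} 20
  7 to go: {0,1,2,4,6,7,8} 7  {1,2,4,5,6,7,8} 21  {2,3,4,5,6,7,8} 35
  if 0:e drops first: 56 orders
  if 3:b drops first: 28 orders
heap linearizations: 84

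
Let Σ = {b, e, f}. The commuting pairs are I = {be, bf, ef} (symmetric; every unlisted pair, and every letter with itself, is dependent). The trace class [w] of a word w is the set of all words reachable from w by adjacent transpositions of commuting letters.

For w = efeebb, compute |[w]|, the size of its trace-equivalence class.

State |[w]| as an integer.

piece 0:e — minimal
piece 1:f — minimal
piece 2:e rests on {0:e}
piece 3:e rests on {2:e}
piece 4:b — minimal
piece 5:b rests on {4:b}
minimal pieces: {0:e, 1:f, 4:b}
ways to finish when only these pieces remain (= sum over removing one remaining piece with nothing left below it):
  1 left: {1}→1  {3}→1  {5}→1
  2 left: {1,3}→2  {1,5}→2  {2,3}→1  {3,5}→2  {4,5}→1
  3 left: {0,2,3}→1  {1,2,3}→3  {1,3,5}→6  {1,4,5}→3  {2,3,5}→3  {3,4,5}→3
  4 left: {0,1,2,3}→4  {0,2,3,5}→4  {1,2,3,5}→12  {1,3,4,5}→12  {2,3,4,5}→6
  placing 0:e first → 30 extensions
  placing 1:f first → 10 extensions
  placing 4:b first → 20 extensions
total linear extensions = 60

60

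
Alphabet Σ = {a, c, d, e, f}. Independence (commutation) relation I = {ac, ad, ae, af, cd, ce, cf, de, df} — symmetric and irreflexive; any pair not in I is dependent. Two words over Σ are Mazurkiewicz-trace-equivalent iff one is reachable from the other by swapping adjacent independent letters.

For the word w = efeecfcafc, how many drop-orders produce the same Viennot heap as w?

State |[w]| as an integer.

drop 0:e onto floor
drop 1:f onto {0:e}
drop 2:e onto {1:f}
drop 3:e onto {2:e}
drop 4:c onto floor
drop 5:f onto {3:e}
drop 6:c onto {4:c}
drop 7:a onto floor
drop 8:f onto {5:f}
drop 9:c onto {6:c}
ground layer = {0:e, 4:c, 7:a}
drop-orders for the pieces not yet dropped (sum over which currently-grounded one goes next):
  1 to go: {7} 1  {8} 1  {9} 1
  2 to go: {5,8} 1  {6,9} 1  {7,8} 2  {7,9} 2  {8,9} 2
  3 to go: {3,5,8} 1  {4,6,9} 1  {5,7,8} 3  {5,8,9} 3  {6,7,9} 3  {6,8,9} 3  {7,8,9} 6
  4 to go: {2,3,5,8} 1  {3,5,7,8} 4  {3,5,8,9} 4  {4,6,7,9} 4  {4,6,8,9} 4  {5,6,8,9} 6  {5,7,8,9} 12  {6,7,8,9} 12
  5 to go: {1,2,3,5,8} 1  {2,3,5,7,8} 5  {2,3,5,8,9} 5  {3,5,6,8,9} 10  {3,5,7,8,9} 20  {4,5,6,8,9} 10  {4,6,7,8,9} 20  {5,6,7,8,9} 30
  6 to go: {0,1,2,3,5,8} 1  {1,2,3,5,7,8} 6  {1,2,3,5,8,9} 6  {2,3,5,6,8,9} 15  {2,3,5,7,8,9} 30  {3,4,5,6,8,9} 20  {3,5,6,7,8,9} 60  {4,5,6,7,8,9} 60
  7 to go: {0,1,2,3,5,7,8} 7  {0,1,2,3,5,8,9} 7  {1,2,3,5,6,8,9} 21  {1,2,3,5,7,8,9} 42  {2,3,4,5,6,8,9} 35  {2,3,5,6,7,8,9} 105  {3,4,5,6,7,8,9} 140
  8 to go: {0,1,2,3,5,6,8,9} 28  {0,1,2,3,5,7,8,9} 56  {1,2,3,4,5,6,8,9} 56  {1,2,3,5,6,7,8,9} 168  {2,3,4,5,6,7,8,9} 280
  if 0:e drops first: 504 orders
  if 4:c drops first: 252 orders
  if 7:a drops first: 84 orders
heap linearizations: 840

840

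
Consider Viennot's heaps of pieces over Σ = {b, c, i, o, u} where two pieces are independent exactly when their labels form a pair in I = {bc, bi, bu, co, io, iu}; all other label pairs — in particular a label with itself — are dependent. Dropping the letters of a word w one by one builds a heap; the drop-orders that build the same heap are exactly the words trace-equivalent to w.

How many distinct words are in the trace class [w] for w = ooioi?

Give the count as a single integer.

10

piece 0:o — minimal
piece 1:o rests on {0:o}
piece 2:i — minimal
piece 3:o rests on {1:o}
piece 4:i rests on {2:i}
minimal pieces: {0:o, 2:i}
ways to finish when only these pieces remain (= sum over removing one remaining piece with nothing left below it):
  1 left: {3}→1  {4}→1
  2 left: {1,3}→1  {2,4}→1  {3,4}→2
  3 left: {0,1,3}→1  {1,3,4}→3  {2,3,4}→3
  placing 0:o first → 6 extensions
  placing 2:i first → 4 extensions
total linear extensions = 10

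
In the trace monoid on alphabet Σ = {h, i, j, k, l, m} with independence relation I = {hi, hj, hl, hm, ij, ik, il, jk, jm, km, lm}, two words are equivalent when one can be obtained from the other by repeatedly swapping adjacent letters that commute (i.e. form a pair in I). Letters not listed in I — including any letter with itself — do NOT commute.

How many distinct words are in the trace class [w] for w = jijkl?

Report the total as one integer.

0(j) covers ∅
1(i) covers ∅
2(j) covers 0:j
3(k) covers ∅
4(l) covers 2:j, 3:k
floor of heap: 0:j, 1:i, 3:k
completions by unplaced set U, small U first (add the entries for U minus each lowest piece of U):
  |U|=1: {1}:1  {4}:1
  |U|=2: {1,4}:2  {2,4}:1  {3,4}:1
  |U|=3: {0,2,4}:1  {1,2,4}:3  {1,3,4}:3  {2,3,4}:2
  start at 0(j): 8
  start at 1(i): 3
  start at 3(k): 4
sum over floor = 15

15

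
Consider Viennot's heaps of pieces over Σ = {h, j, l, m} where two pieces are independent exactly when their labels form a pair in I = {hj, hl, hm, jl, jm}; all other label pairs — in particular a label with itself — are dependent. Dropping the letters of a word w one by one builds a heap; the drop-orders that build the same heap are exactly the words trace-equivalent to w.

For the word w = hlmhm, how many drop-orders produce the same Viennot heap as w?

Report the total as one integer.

0(h) covers ∅
1(l) covers ∅
2(m) covers 1:l
3(h) covers 0:h
4(m) covers 2:m
floor of heap: 0:h, 1:l
completions by unplaced set U, small U first (add the entries for U minus each lowest piece of U):
  |U|=1: {3}:1  {4}:1
  |U|=2: {0,3}:1  {2,4}:1  {3,4}:2
  |U|=3: {0,3,4}:3  {1,2,4}:1  {2,3,4}:3
  start at 0(h): 4
  start at 1(l): 6
sum over floor = 10

10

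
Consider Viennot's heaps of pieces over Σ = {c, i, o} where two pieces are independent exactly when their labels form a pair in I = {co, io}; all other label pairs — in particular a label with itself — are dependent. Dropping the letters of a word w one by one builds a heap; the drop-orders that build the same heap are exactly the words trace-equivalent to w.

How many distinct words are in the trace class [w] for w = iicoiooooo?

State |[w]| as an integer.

#0=i has no predecessor
#1=i depends on [0:i]
#2=c depends on [1:i]
#3=o has no predecessor
#4=i depends on [2:c]
#5=o depends on [3:o]
#6=o depends on [5:o]
#7=o depends on [6:o]
#8=o depends on [7:o]
#9=o depends on [8:o]
sources: [0:i, 3:o]
N(rest) = Σ N(rest − s) over sources s of rest; N(one piece) = 1:
  size 1 → [4]=1  [9]=1
  size 2 → [2,4]=1  [4,9]=2  [8,9]=1
  size 3 → [1,2,4]=1  [2,4,9]=3  [4,8,9]=3  [7,8,9]=1
  size 4 → [0,1,2,4]=1  [1,2,4,9]=4  [2,4,8,9]=6  [4,7,8,9]=4  [6,7,8,9]=1
  size 5 → [0,1,2,4,9]=5  [1,2,4,8,9]=10  [2,4,7,8,9]=10  [4,6,7,8,9]=5  [5,6,7,8,9]=1
  size 6 → [0,1,2,4,8,9]=15  [1,2,4,7,8,9]=20  [2,4,6,7,8,9]=15  [3,5,6,7,8,9]=1  [4,5,6,7,8,9]=6
  size 7 → [0,1,2,4,7,8,9]=35  [1,2,4,6,7,8,9]=35  [2,4,5,6,7,8,9]=21  [3,4,5,6,7,8,9]=7
  size 8 → [0,1,2,4,6,7,8,9]=70  [1,2,4,5,6,7,8,9]=56  [2,3,4,5,6,7,8,9]=28
  first=0(i) contributes 84
  first=3(o) contributes 126
|[w]| = 210

210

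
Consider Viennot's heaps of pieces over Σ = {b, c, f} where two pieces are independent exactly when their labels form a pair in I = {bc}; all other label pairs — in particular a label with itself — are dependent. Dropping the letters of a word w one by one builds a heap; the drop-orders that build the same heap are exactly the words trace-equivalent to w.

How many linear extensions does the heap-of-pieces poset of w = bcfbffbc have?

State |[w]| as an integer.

drop 0:b onto floor
drop 1:c onto floor
drop 2:f onto {0:b, 1:c}
drop 3:b onto {2:f}
drop 4:f onto {3:b}
drop 5:f onto {4:f}
drop 6:b onto {5:f}
drop 7:c onto {5:f}
ground layer = {0:b, 1:c}
drop-orders for the pieces not yet dropped (sum over which currently-grounded one goes next):
  1 to go: {6} 1  {7} 1
  2 to go: {6,7} 2
  3 to go: {5,6,7} 2
  4 to go: {4,5,6,7} 2
  5 to go: {3,4,5,6,7} 2
  6 to go: {2,3,4,5,6,7} 2
  if 0:b drops first: 2 orders
  if 1:c drops first: 2 orders
heap linearizations: 4

4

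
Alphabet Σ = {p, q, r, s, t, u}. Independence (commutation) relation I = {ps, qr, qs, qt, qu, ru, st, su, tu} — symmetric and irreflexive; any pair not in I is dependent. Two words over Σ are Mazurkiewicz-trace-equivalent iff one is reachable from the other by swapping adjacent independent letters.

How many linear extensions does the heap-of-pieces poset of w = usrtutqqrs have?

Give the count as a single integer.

1260

#0=u has no predecessor
#1=s has no predecessor
#2=r depends on [1:s]
#3=t depends on [2:r]
#4=u depends on [0:u]
#5=t depends on [3:t]
#6=q has no predecessor
#7=q depends on [6:q]
#8=r depends on [5:t]
#9=s depends on [8:r]
sources: [0:u, 1:s, 6:q]
N(rest) = Σ N(rest − s) over sources s of rest; N(one piece) = 1:
  size 1 → [4]=1  [7]=1  [9]=1
  size 2 → [0,4]=1  [4,7]=2  [4,9]=2  [6,7]=1  [7,9]=2  [8,9]=1
  size 3 → [0,4,7]=3  [0,4,9]=3  [4,6,7]=3  [4,7,9]=6  [4,8,9]=3  [5,8,9]=1  [6,7,9]=3  [7,8,9]=3
  size 4 → [0,4,6,7]=6  [0,4,7,9]=12  [0,4,8,9]=6  [3,5,8,9]=1  [4,5,8,9]=4  [4,6,7,9]=12  [4,7,8,9]=12  [5,7,8,9]=4  [6,7,8,9]=6
  size 5 → [0,4,5,8,9]=10  [0,4,6,7,9]=30  [0,4,7,8,9]=30  [2,3,5,8,9]=1  [3,4,5,8,9]=5  [3,5,7,8,9]=5  [4,5,7,8,9]=20  [4,6,7,8,9]=30  [5,6,7,8,9]=10
  size 6 → [0,3,4,5,8,9]=15  [0,4,5,7,8,9]=60  [0,4,6,7,8,9]=90  [1,2,3,5,8,9]=1  [2,3,4,5,8,9]=6  [2,3,5,7,8,9]=6  [3,4,5,7,8,9]=30  [3,5,6,7,8,9]=15  [4,5,6,7,8,9]=60
  size 7 → [0,2,3,4,5,8,9]=21  [0,3,4,5,7,8,9]=105  [0,4,5,6,7,8,9]=210  [1,2,3,4,5,8,9]=7  [1,2,3,5,7,8,9]=7  [2,3,4,5,7,8,9]=42  [2,3,5,6,7,8,9]=21  [3,4,5,6,7,8,9]=105
  size 8 → [0,1,2,3,4,5,8,9]=28  [0,2,3,4,5,7,8,9]=168  [0,3,4,5,6,7,8,9]=420  [1,2,3,4,5,7,8,9]=56  [1,2,3,5,6,7,8,9]=28  [2,3,4,5,6,7,8,9]=168
  first=0(u) contributes 252
  first=1(s) contributes 756
  first=6(q) contributes 252
|[w]| = 1260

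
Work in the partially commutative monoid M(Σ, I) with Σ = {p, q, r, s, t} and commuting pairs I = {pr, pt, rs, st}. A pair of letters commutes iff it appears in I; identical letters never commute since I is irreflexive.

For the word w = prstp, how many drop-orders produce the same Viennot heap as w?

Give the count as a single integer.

10

0(p) covers ∅
1(r) covers ∅
2(s) covers 0:p
3(t) covers 1:r
4(p) covers 2:s
floor of heap: 0:p, 1:r
completions by unplaced set U, small U first (add the entries for U minus each lowest piece of U):
  |U|=1: {3}:1  {4}:1
  |U|=2: {1,3}:1  {2,4}:1  {3,4}:2
  |U|=3: {0,2,4}:1  {1,3,4}:3  {2,3,4}:3
  start at 0(p): 6
  start at 1(r): 4
sum over floor = 10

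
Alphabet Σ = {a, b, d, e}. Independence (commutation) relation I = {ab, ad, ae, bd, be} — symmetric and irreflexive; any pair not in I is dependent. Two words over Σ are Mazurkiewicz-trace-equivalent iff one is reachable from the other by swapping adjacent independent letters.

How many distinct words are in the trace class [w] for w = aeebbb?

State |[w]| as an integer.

piece 0:a — minimal
piece 1:e — minimal
piece 2:e rests on {1:e}
piece 3:b — minimal
piece 4:b rests on {3:b}
piece 5:b rests on {4:b}
minimal pieces: {0:a, 1:e, 3:b}
ways to finish when only these pieces remain (= sum over removing one remaining piece with nothing left below it):
  1 left: {0}→1  {2}→1  {5}→1
  2 left: {0,2}→2  {0,5}→2  {1,2}→1  {2,5}→2  {4,5}→1
  3 left: {0,1,2}→3  {0,2,5}→6  {0,4,5}→3  {1,2,5}→3  {2,4,5}→3  {3,4,5}→1
  4 left: {0,1,2,5}→12  {0,2,4,5}→12  {0,3,4,5}→4  {1,2,4,5}→6  {2,3,4,5}→4
  placing 0:a first → 10 extensions
  placing 1:e first → 20 extensions
  placing 3:b first → 30 extensions
total linear extensions = 60

60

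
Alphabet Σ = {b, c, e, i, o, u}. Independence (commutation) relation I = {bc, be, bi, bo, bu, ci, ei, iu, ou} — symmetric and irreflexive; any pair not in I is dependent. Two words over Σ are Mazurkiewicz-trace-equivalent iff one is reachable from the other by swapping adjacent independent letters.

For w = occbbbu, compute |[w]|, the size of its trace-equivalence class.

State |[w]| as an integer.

#0=o has no predecessor
#1=c depends on [0:o]
#2=c depends on [1:c]
#3=b has no predecessor
#4=b depends on [3:b]
#5=b depends on [4:b]
#6=u depends on [2:c]
sources: [0:o, 3:b]
N(rest) = Σ N(rest − s) over sources s of rest; N(one piece) = 1:
  size 1 → [5]=1  [6]=1
  size 2 → [2,6]=1  [4,5]=1  [5,6]=2
  size 3 → [1,2,6]=1  [2,5,6]=3  [3,4,5]=1  [4,5,6]=3
  size 4 → [0,1,2,6]=1  [1,2,5,6]=4  [2,4,5,6]=6  [3,4,5,6]=4
  size 5 → [0,1,2,5,6]=5  [1,2,4,5,6]=10  [2,3,4,5,6]=10
  first=0(o) contributes 20
  first=3(b) contributes 15
|[w]| = 35

35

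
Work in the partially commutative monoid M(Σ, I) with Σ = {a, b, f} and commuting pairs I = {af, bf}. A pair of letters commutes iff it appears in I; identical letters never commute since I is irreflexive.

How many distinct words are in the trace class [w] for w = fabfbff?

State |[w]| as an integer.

#0=f has no predecessor
#1=a has no predecessor
#2=b depends on [1:a]
#3=f depends on [0:f]
#4=b depends on [2:b]
#5=f depends on [3:f]
#6=f depends on [5:f]
sources: [0:f, 1:a]
N(rest) = Σ N(rest − s) over sources s of rest; N(one piece) = 1:
  size 1 → [4]=1  [6]=1
  size 2 → [2,4]=1  [4,6]=2  [5,6]=1
  size 3 → [1,2,4]=1  [2,4,6]=3  [3,5,6]=1  [4,5,6]=3
  size 4 → [0,3,5,6]=1  [1,2,4,6]=4  [2,4,5,6]=6  [3,4,5,6]=4
  size 5 → [0,3,4,5,6]=5  [1,2,4,5,6]=10  [2,3,4,5,6]=10
  first=0(f) contributes 20
  first=1(a) contributes 15
|[w]| = 35

35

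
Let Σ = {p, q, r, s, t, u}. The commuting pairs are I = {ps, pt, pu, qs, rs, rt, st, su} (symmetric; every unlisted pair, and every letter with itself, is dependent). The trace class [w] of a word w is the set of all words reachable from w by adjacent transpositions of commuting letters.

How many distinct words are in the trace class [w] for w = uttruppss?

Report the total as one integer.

684

drop 0:u onto floor
drop 1:t onto {0:u}
drop 2:t onto {1:t}
drop 3:r onto {0:u}
drop 4:u onto {2:t, 3:r}
drop 5:p onto {3:r}
drop 6:p onto {5:p}
drop 7:s onto floor
drop 8:s onto {7:s}
ground layer = {0:u, 7:s}
drop-orders for the pieces not yet dropped (sum over which currently-grounded one goes next):
  1 to go: {4} 1  {6} 1  {8} 1
  2 to go: {2,4} 1  {4,6} 2  {4,8} 2  {5,6} 1  {6,8} 2  {7,8} 1
  3 to go: {1,2,4} 1  {2,4,6} 3  {2,4,8} 3  {4,5,6} 3  {4,6,8} 6  {4,7,8} 3  {5,6,8} 3  {6,7,8} 3
  4 to go: {1,2,4,6} 4  {1,2,4,8} 4  {2,4,5,6} 6  {2,4,6,8} 12  {2,4,7,8} 6  {3,4,5,6} 3  {4,5,6,8} 12  {4,6,7,8} 12  {5,6,7,8} 6
  5 to go: {1,2,4,5,6} 10  {1,2,4,6,8} 20  {1,2,4,7,8} 10  {2,3,4,5,6} 9  {2,4,5,6,8} 30  {2,4,6,7,8} 30  {3,4,5,6,8} 15  {4,5,6,7,8} 30
  6 to go: {1,2,3,4,5,6} 19  {1,2,4,5,6,8} 60  {1,2,4,6,7,8} 60  {2,3,4,5,6,8} 54  {2,4,5,6,7,8} 90  {3,4,5,6,7,8} 45
  7 to go: {0,1,2,3,4,5,6} 19  {1,2,3,4,5,6,8} 133  {1,2,4,5,6,7,8} 210  {2,3,4,5,6,7,8} 189
  if 0:u drops first: 532 orders
  if 7:s drops first: 152 orders
heap linearizations: 684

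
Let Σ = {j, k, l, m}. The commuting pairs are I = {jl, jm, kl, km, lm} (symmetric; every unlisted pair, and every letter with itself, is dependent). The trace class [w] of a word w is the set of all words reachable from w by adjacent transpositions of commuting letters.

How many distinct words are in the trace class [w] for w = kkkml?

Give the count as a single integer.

20

piece 0:k — minimal
piece 1:k rests on {0:k}
piece 2:k rests on {1:k}
piece 3:m — minimal
piece 4:l — minimal
minimal pieces: {0:k, 3:m, 4:l}
ways to finish when only these pieces remain (= sum over removing one remaining piece with nothing left below it):
  1 left: {2}→1  {3}→1  {4}→1
  2 left: {1,2}→1  {2,3}→2  {2,4}→2  {3,4}→2
  3 left: {0,1,2}→1  {1,2,3}→3  {1,2,4}→3  {2,3,4}→6
  placing 0:k first → 12 extensions
  placing 3:m first → 4 extensions
  placing 4:l first → 4 extensions
total linear extensions = 20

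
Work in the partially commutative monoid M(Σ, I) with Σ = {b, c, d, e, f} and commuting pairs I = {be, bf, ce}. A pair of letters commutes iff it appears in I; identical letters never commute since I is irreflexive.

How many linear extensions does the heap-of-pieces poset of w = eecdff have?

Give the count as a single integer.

piece 0:e — minimal
piece 1:e rests on {0:e}
piece 2:c — minimal
piece 3:d rests on {1:e, 2:c}
piece 4:f rests on {3:d}
piece 5:f rests on {4:f}
minimal pieces: {0:e, 2:c}
ways to finish when only these pieces remain (= sum over removing one remaining piece with nothing left below it):
  1 left: {5}→1
  2 left: {4,5}→1
  3 left: {3,4,5}→1
  4 left: {1,3,4,5}→1  {2,3,4,5}→1
  placing 0:e first → 2 extensions
  placing 2:c first → 1 extensions
total linear extensions = 3

3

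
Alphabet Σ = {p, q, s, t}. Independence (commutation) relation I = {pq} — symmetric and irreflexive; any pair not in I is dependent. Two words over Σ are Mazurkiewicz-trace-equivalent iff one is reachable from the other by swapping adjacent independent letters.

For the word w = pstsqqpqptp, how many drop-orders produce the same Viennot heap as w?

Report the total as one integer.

drop 0:p onto floor
drop 1:s onto {0:p}
drop 2:t onto {1:s}
drop 3:s onto {2:t}
drop 4:q onto {3:s}
drop 5:q onto {4:q}
drop 6:p onto {3:s}
drop 7:q onto {5:q}
drop 8:p onto {6:p}
drop 9:t onto {7:q, 8:p}
drop 10:p onto {9:t}
ground layer = {0:p}
drop-orders for the pieces not yet dropped (sum over which currently-grounded one goes next):
  1 to go: {10} 1
  2 to go: {9,10} 1
  3 to go: {7,9,10} 1  {8,9,10} 1
  4 to go: {5,7,9,10} 1  {6,8,9,10} 1  {7,8,9,10} 2
  5 to go: {4,5,7,9,10} 1  {5,7,8,9,10} 3  {6,7,8,9,10} 3
  6 to go: {4,5,7,8,9,10} 4  {5,6,7,8,9,10} 6
  7 to go: {4,5,6,7,8,9,10} 10
  8 to go: {3,4,5,6,7,8,9,10} 10
  9 to go: {2,3,4,5,6,7,8,9,10} 10
  if 0:p drops first: 10 orders

10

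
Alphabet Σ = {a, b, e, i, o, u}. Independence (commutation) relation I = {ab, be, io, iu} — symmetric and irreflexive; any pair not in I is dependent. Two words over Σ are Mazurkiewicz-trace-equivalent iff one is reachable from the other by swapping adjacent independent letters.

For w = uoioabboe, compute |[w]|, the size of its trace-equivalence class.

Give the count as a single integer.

12

#0=u has no predecessor
#1=o depends on [0:u]
#2=i has no predecessor
#3=o depends on [1:o]
#4=a depends on [2:i, 3:o]
#5=b depends on [2:i, 3:o]
#6=b depends on [5:b]
#7=o depends on [4:a, 6:b]
#8=e depends on [7:o]
sources: [0:u, 2:i]
N(rest) = Σ N(rest − s) over sources s of rest; N(one piece) = 1:
  size 1 → [8]=1
  size 2 → [7,8]=1
  size 3 → [4,7,8]=1  [6,7,8]=1
  size 4 → [4,6,7,8]=2  [5,6,7,8]=1
  size 5 → [4,5,6,7,8]=3
  size 6 → [2,4,5,6,7,8]=3  [3,4,5,6,7,8]=3
  size 7 → [1,3,4,5,6,7,8]=3  [2,3,4,5,6,7,8]=6
  first=0(u) contributes 9
  first=2(i) contributes 3
|[w]| = 12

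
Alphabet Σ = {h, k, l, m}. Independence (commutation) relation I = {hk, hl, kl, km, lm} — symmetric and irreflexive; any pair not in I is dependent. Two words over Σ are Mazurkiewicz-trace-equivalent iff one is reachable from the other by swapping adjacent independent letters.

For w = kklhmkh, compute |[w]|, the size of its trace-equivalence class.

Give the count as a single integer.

140

0(k) covers ∅
1(k) covers 0:k
2(l) covers ∅
3(h) covers ∅
4(m) covers 3:h
5(k) covers 1:k
6(h) covers 4:m
floor of heap: 0:k, 2:l, 3:h
completions by unplaced set U, small U first (add the entries for U minus each lowest piece of U):
  |U|=1: {2}:1  {5}:1  {6}:1
  |U|=2: {1,5}:1  {2,5}:2  {2,6}:2  {4,6}:1  {5,6}:2
  |U|=3: {0,1,5}:1  {1,2,5}:3  {1,5,6}:3  {2,4,6}:3  {2,5,6}:6  {3,4,6}:1  {4,5,6}:3
  |U|=4: {0,1,2,5}:4  {0,1,5,6}:4  {1,2,5,6}:12  {1,4,5,6}:6  {2,3,4,6}:4  {2,4,5,6}:12  {3,4,5,6}:4
  |U|=5: {0,1,2,5,6}:20  {0,1,4,5,6}:10  {1,2,4,5,6}:30  {1,3,4,5,6}:10  {2,3,4,5,6}:20
  start at 0(k): 60
  start at 2(l): 20
  start at 3(h): 60
sum over floor = 140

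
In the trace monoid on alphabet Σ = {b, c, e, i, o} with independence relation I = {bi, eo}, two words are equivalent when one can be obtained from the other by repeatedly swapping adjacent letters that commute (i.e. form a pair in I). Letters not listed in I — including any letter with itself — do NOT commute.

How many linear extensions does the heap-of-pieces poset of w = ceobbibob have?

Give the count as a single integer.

8

drop 0:c onto floor
drop 1:e onto {0:c}
drop 2:o onto {0:c}
drop 3:b onto {1:e, 2:o}
drop 4:b onto {3:b}
drop 5:i onto {1:e, 2:o}
drop 6:b onto {4:b}
drop 7:o onto {5:i, 6:b}
drop 8:b onto {7:o}
ground layer = {0:c}
drop-orders for the pieces not yet dropped (sum over which currently-grounded one goes next):
  1 to go: {8} 1
  2 to go: {7,8} 1
  3 to go: {5,7,8} 1  {6,7,8} 1
  4 to go: {4,6,7,8} 1  {5,6,7,8} 2
  5 to go: {3,4,6,7,8} 1  {4,5,6,7,8} 3
  6 to go: {3,4,5,6,7,8} 4
  7 to go: {1,3,4,5,6,7,8} 4  {2,3,4,5,6,7,8} 4
  if 0:c drops first: 8 orders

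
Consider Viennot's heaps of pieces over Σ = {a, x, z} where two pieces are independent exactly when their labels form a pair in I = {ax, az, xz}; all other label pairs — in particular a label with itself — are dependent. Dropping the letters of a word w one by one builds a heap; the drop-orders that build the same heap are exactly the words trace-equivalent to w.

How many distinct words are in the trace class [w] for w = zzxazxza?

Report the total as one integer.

#0=z has no predecessor
#1=z depends on [0:z]
#2=x has no predecessor
#3=a has no predecessor
#4=z depends on [1:z]
#5=x depends on [2:x]
#6=z depends on [4:z]
#7=a depends on [3:a]
sources: [0:z, 2:x, 3:a]
N(rest) = Σ N(rest − s) over sources s of rest; N(one piece) = 1:
  size 1 → [5]=1  [6]=1  [7]=1
  size 2 → [2,5]=1  [3,7]=1  [4,6]=1  [5,6]=2  [5,7]=2  [6,7]=2
  size 3 → [1,4,6]=1  [2,5,6]=3  [2,5,7]=3  [3,5,7]=3  [3,6,7]=3  [4,5,6]=3  [4,6,7]=3  [5,6,7]=6
  size 4 → [0,1,4,6]=1  [1,4,5,6]=4  [1,4,6,7]=4  [2,3,5,7]=6  [2,4,5,6]=6  [2,5,6,7]=12  [3,4,6,7]=6  [3,5,6,7]=12  [4,5,6,7]=12
  size 5 → [0,1,4,5,6]=5  [0,1,4,6,7]=5  [1,2,4,5,6]=10  [1,3,4,6,7]=10  [1,4,5,6,7]=20  [2,3,5,6,7]=30  [2,4,5,6,7]=30  [3,4,5,6,7]=30
  size 6 → [0,1,2,4,5,6]=15  [0,1,3,4,6,7]=15  [0,1,4,5,6,7]=30  [1,2,4,5,6,7]=60  [1,3,4,5,6,7]=60  [2,3,4,5,6,7]=90
  first=0(z) contributes 210
  first=2(x) contributes 105
  first=3(a) contributes 105
|[w]| = 420

420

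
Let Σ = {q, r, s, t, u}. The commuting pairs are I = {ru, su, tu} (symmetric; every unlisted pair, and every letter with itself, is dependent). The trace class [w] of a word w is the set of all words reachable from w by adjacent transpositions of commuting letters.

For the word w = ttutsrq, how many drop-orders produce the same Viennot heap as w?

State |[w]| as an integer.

#0=t has no predecessor
#1=t depends on [0:t]
#2=u has no predecessor
#3=t depends on [1:t]
#4=s depends on [3:t]
#5=r depends on [4:s]
#6=q depends on [2:u, 5:r]
sources: [0:t, 2:u]
N(rest) = Σ N(rest − s) over sources s of rest; N(one piece) = 1:
  size 1 → [6]=1
  size 2 → [2,6]=1  [5,6]=1
  size 3 → [2,5,6]=2  [4,5,6]=1
  size 4 → [2,4,5,6]=3  [3,4,5,6]=1
  size 5 → [1,3,4,5,6]=1  [2,3,4,5,6]=4
  first=0(t) contributes 5
  first=2(u) contributes 1
|[w]| = 6

6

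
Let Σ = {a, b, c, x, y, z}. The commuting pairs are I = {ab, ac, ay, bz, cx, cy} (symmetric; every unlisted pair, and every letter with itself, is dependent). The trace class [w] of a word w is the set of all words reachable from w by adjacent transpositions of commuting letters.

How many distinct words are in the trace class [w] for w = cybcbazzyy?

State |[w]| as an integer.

32

0(c) covers ∅
1(y) covers ∅
2(b) covers 0:c, 1:y
3(c) covers 2:b
4(b) covers 3:c
5(a) covers ∅
6(z) covers 3:c, 5:a
7(z) covers 6:z
8(y) covers 4:b, 7:z
9(y) covers 8:y
floor of heap: 0:c, 1:y, 5:a
completions by unplaced set U, small U first (add the entries for U minus each lowest piece of U):
  |U|=1: {9}:1
  |U|=2: {8,9}:1
  |U|=3: {4,8,9}:1  {7,8,9}:1
  |U|=4: {4,7,8,9}:2  {6,7,8,9}:1
  |U|=5: {4,6,7,8,9}:3  {5,6,7,8,9}:1
  |U|=6: {3,4,6,7,8,9}:3  {4,5,6,7,8,9}:4
  |U|=7: {2,3,4,6,7,8,9}:3  {3,4,5,6,7,8,9}:7
  |U|=8: {0,2,3,4,6,7,8,9}:3  {1,2,3,4,6,7,8,9}:3  {2,3,4,5,6,7,8,9}:10
  start at 0(c): 13
  start at 1(y): 13
  start at 5(a): 6
sum over floor = 32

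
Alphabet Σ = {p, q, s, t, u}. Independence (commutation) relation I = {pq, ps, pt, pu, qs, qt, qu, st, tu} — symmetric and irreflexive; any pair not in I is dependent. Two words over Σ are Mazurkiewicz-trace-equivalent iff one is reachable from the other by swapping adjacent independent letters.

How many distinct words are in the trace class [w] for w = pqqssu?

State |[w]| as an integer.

60

piece 0:p — minimal
piece 1:q — minimal
piece 2:q rests on {1:q}
piece 3:s — minimal
piece 4:s rests on {3:s}
piece 5:u rests on {4:s}
minimal pieces: {0:p, 1:q, 3:s}
ways to finish when only these pieces remain (= sum over removing one remaining piece with nothing left below it):
  1 left: {0}→1  {2}→1  {5}→1
  2 left: {0,2}→2  {0,5}→2  {1,2}→1  {2,5}→2  {4,5}→1
  3 left: {0,1,2}→3  {0,2,5}→6  {0,4,5}→3  {1,2,5}→3  {2,4,5}→3  {3,4,5}→1
  4 left: {0,1,2,5}→12  {0,2,4,5}→12  {0,3,4,5}→4  {1,2,4,5}→6  {2,3,4,5}→4
  placing 0:p first → 10 extensions
  placing 1:q first → 20 extensions
  placing 3:s first → 30 extensions
total linear extensions = 60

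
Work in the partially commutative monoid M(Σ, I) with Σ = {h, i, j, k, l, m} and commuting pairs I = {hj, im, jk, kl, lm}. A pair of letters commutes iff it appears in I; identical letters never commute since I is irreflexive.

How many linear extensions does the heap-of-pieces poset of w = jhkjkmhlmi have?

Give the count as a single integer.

0(j) covers ∅
1(h) covers ∅
2(k) covers 1:h
3(j) covers 0:j
4(k) covers 2:k
5(m) covers 3:j, 4:k
6(h) covers 5:m
7(l) covers 6:h
8(m) covers 6:h
9(i) covers 7:l
floor of heap: 0:j, 1:h
completions by unplaced set U, small U first (add the entries for U minus each lowest piece of U):
  |U|=1: {8}:1  {9}:1
  |U|=2: {7,9}:1  {8,9}:2
  |U|=3: {7,8,9}:3
  |U|=4: {6,7,8,9}:3
  |U|=5: {5,6,7,8,9}:3
  |U|=6: {3,5,6,7,8,9}:3  {4,5,6,7,8,9}:3
  |U|=7: {0,3,5,6,7,8,9}:3  {2,4,5,6,7,8,9}:3  {3,4,5,6,7,8,9}:6
  |U|=8: {0,3,4,5,6,7,8,9}:9  {1,2,4,5,6,7,8,9}:3  {2,3,4,5,6,7,8,9}:9
  start at 0(j): 12
  start at 1(h): 18
sum over floor = 30

30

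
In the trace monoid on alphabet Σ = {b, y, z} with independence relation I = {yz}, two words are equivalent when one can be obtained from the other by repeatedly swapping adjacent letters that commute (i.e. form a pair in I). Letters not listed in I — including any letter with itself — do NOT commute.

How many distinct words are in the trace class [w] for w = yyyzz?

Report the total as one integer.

10

0(y) covers ∅
1(y) covers 0:y
2(y) covers 1:y
3(z) covers ∅
4(z) covers 3:z
floor of heap: 0:y, 3:z
completions by unplaced set U, small U first (add the entries for U minus each lowest piece of U):
  |U|=1: {2}:1  {4}:1
  |U|=2: {1,2}:1  {2,4}:2  {3,4}:1
  |U|=3: {0,1,2}:1  {1,2,4}:3  {2,3,4}:3
  start at 0(y): 6
  start at 3(z): 4
sum over floor = 10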